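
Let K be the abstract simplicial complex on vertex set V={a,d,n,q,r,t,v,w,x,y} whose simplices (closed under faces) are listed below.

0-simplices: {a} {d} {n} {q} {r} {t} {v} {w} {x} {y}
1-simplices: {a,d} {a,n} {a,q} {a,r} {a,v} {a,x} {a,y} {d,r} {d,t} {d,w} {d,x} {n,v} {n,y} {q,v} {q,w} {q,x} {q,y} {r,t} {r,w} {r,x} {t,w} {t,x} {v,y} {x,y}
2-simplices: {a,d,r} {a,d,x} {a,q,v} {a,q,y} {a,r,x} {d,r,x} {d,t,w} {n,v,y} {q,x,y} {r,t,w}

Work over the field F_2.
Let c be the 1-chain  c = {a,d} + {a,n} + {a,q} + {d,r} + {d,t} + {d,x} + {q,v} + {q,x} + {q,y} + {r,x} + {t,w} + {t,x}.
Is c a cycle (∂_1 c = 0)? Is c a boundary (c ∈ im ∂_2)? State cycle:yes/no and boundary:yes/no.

n_0=10 n_1=24 n_2=10  [Z2]
∂1: piv[ad,an,aq,ar,av,ax,ay,dt,dw] rk=9  ker:dr,dx,nv,ny,qv,qw,qx,qy,rt,rw,rx,tw,tx,vy,xy
∂2: piv[adr,adx,aqv,aqy,arx,dtw,nvy,qxy,rtw] rk=9  ker:drx
∂1c = {a} + {n} + {t} + {v} + {w} + {y}

cycle:no boundary:no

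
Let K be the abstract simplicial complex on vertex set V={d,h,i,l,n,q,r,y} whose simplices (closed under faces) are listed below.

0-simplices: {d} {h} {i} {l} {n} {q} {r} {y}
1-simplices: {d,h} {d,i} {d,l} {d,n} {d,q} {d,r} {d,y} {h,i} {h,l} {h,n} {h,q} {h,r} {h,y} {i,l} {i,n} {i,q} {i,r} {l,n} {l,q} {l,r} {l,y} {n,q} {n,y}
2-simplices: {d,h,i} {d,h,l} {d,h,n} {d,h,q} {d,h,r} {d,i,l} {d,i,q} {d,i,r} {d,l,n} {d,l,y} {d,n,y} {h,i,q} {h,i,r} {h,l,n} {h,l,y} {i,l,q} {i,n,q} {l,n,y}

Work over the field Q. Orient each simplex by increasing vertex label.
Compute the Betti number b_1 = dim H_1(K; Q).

n_0=8 n_1=23 n_2=18  [Q]
∂1: piv[dh,di,dl,dn,dq,dr,dy] rk=7  ker:hi,hl,hn,hq,hr,hy,il,in,iq,ir,ln,lq,lr,ly,nq,ny
∂2: piv[dhi,dhl,dhn,dhq,dhr,dil,diq,dir,dln,dly,dny,hly,ilq,inq] rk=14  ker:hiq,hir,hln,lny
b_1=(23−7)−14=2

b_1=2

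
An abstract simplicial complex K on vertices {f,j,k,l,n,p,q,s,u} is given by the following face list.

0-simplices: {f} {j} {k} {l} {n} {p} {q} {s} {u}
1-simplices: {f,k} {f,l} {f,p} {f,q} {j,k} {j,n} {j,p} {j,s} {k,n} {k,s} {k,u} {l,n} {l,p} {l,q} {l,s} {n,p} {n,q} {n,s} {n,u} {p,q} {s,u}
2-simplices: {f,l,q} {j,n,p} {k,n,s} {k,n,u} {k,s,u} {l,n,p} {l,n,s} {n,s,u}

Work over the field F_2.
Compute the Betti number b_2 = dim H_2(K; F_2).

n_0=9 n_1=21 n_2=8  [Z2]
∂1: piv[fk,fl,fp,fq,jk,jn,js,ku] rk=8  ker:jp,kn,ks,ln,lp,lq,ls,np,nq,ns,nu,pq,su
∂2: piv[flq,jnp,kns,knu,ksu,lnp,lns] rk=7  ker:nsu
b_2=(8−7)−0=1

b_2=1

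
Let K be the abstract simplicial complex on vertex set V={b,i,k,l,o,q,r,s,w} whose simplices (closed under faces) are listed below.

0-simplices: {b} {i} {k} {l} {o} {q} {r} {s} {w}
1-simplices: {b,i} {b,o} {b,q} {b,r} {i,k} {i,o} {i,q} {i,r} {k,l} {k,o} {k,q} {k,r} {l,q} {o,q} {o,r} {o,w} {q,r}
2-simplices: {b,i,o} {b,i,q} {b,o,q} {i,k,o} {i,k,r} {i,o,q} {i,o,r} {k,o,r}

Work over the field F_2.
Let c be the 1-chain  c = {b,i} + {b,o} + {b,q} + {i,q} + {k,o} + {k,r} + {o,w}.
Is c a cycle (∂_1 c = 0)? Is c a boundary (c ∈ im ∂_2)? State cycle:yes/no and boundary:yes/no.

cycle:no boundary:no

n_0=9 n_1=17 n_2=8  [Z2]
∂1: piv[bi,bo,bq,br,ik,kl,ow] rk=7  ker:io,iq,ir,ko,kq,kr,lq,oq,or,qr
∂2: piv[bio,biq,boq,iko,ikr,ior] rk=6  ker:ioq,kor
∂1c = {b} + {o} + {r} + {w}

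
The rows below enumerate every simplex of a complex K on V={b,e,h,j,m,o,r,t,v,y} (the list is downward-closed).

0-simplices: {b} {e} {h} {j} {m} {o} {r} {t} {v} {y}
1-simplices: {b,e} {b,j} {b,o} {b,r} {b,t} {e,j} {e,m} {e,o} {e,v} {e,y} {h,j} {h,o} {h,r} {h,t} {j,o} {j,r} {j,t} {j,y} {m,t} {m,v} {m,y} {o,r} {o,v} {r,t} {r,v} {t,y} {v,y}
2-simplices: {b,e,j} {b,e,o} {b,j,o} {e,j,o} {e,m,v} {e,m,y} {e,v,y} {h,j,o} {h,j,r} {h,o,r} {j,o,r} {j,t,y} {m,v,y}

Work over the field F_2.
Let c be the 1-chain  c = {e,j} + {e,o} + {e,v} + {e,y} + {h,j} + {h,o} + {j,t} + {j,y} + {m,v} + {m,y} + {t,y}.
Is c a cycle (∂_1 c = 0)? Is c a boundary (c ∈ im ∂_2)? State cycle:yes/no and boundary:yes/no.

n_0=10 n_1=27 n_2=13  [Z2]
∂1: piv[be,bj,bo,br,bt,em,ev,ey,hj] rk=9  ker:ej,eo,ho,hr,ht,jo,jr,jt,jy,mt,mv,my,or,ov,rt,rv,ty,vy
∂2: piv[bej,beo,bjo,emv,emy,evy,hjo,hjr,hor,jty] rk=10  ker:ejo,jor,mvy
∂1c = 0
c vs im∂2: reduces to 0 ⇒ boundary

cycle:yes boundary:yes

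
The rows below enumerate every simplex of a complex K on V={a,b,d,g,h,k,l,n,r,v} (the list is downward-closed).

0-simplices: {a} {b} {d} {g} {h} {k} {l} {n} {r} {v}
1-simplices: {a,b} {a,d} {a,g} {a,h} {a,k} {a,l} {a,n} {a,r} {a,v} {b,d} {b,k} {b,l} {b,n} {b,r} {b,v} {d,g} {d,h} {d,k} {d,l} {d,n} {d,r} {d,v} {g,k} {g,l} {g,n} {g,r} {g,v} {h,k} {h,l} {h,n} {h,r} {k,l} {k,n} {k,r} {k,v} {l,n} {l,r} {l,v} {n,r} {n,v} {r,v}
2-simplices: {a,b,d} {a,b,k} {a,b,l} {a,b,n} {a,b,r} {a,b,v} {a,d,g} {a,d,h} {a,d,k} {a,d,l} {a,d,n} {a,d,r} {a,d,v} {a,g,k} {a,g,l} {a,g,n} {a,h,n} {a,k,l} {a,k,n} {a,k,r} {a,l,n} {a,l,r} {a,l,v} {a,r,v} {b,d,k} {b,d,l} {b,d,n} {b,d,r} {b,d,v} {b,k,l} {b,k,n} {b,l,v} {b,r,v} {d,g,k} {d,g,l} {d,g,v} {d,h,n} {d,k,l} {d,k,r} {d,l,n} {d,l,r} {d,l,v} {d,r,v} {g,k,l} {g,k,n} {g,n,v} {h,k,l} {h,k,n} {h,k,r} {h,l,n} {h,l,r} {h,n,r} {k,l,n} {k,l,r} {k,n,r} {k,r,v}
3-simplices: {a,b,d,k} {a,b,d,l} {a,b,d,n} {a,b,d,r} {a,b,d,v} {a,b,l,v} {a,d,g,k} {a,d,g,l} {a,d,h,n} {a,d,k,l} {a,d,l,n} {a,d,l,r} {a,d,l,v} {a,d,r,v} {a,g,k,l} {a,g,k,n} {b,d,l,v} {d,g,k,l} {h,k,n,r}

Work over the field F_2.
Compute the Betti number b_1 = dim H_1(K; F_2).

n_0=10 n_1=41 n_2=56 n_3=19  [Z2]
∂1: piv[ab,ad,ag,ah,ak,al,an,ar,av] rk=9  ker:bd,bk,bl,bn,br,bv,dg,dh,dk,dl,dn,dr,dv,gk,gl,gn,gr,gv,hk,hl,hn,hr,kl,kn,kr,kv,ln,lr,lv,nr,nv,rv
∂2: piv[abd,abk,abl,abn,abr,abv,adg,adh,adk,adl,adn,adr,adv,agk,agl,agn,ahn,akl,akn,akr,aln,alr,alv,arv,dgv,gnv,hkl,hkn,hkr,hnr,krv] rk=31  ker:bdk,bdl,bdn,bdr,bdv,bkl,bkn,blv,brv,dgk,dgl,dhn,dkl,dkr,dln,dlr,dlv,drv,gkl,gkn,hln,hlr,kln,klr,knr
∂3: piv[abdk,abdl,abdn,abdr,abdv,ablv,adgk,adgl,adhn,adkl,adln,adlr,adlv,adrv,agkl,agkn,hknr] rk=17  ker:bdlv,dgkl
b_1=(41−9)−31=1

b_1=1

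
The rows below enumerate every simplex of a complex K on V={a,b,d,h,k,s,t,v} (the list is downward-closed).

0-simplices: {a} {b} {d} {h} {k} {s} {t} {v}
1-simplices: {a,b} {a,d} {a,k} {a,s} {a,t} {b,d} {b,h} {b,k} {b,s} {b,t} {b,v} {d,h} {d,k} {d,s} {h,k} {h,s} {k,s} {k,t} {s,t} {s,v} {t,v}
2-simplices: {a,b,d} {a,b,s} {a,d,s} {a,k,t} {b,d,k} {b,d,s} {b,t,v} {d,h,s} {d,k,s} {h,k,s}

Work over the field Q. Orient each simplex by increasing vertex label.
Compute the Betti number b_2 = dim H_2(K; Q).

b_2=1

n_0=8 n_1=21 n_2=10  [Q]
∂1: piv[ab,ad,ak,as,at,bh,bv] rk=7  ker:bd,bk,bs,bt,dh,dk,ds,hk,hs,ks,kt,st,sv,tv
∂2: piv[abd,abs,ads,akt,bdk,btv,dhs,dks,hks] rk=9  ker:bds
b_2=(10−9)−0=1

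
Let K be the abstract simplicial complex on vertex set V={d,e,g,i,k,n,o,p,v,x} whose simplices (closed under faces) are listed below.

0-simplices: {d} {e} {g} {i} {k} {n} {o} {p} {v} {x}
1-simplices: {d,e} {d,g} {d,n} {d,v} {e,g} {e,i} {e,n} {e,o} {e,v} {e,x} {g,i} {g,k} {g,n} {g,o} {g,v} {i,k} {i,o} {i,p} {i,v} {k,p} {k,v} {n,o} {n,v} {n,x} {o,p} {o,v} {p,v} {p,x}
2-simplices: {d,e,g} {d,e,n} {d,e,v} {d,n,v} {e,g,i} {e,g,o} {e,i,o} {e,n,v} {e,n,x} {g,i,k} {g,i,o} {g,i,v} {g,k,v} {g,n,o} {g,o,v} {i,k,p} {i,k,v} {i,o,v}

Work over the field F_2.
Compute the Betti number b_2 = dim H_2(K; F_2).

b_2=4

n_0=10 n_1=28 n_2=18  [Z2]
∂1: piv[de,dg,dn,dv,ei,eo,ex,gk,ip] rk=9  ker:eg,en,ev,gi,gn,go,gv,ik,io,iv,kp,kv,no,nv,nx,op,ov,pv,px
∂2: piv[deg,den,dev,dnv,egi,ego,eio,enx,gik,giv,gkv,gno,gov,ikp] rk=14  ker:env,gio,ikv,iov
b_2=(18−14)−0=4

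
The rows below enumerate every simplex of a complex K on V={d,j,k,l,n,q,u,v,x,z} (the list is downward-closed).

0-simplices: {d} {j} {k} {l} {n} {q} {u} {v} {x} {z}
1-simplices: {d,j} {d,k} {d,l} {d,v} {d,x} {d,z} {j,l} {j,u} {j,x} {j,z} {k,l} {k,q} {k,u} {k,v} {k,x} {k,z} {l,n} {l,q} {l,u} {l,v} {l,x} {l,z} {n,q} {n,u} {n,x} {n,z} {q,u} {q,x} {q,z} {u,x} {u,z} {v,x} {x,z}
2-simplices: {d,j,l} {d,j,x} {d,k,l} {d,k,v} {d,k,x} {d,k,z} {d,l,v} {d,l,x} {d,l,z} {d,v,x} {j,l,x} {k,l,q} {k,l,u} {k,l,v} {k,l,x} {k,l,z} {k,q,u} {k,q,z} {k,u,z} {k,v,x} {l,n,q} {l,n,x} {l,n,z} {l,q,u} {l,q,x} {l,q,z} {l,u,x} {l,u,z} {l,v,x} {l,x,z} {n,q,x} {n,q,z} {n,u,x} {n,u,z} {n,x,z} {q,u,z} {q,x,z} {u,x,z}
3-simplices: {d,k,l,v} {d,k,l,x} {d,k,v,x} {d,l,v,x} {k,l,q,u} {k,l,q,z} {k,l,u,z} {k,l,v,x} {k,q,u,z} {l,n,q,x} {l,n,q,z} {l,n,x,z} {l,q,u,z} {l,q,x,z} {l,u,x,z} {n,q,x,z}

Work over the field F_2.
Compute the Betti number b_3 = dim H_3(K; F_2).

n_0=10 n_1=33 n_2=38 n_3=16  [Z2]
∂1: piv[dj,dk,dl,dv,dx,dz,ju,kq,ln] rk=9  ker:jl,jx,jz,kl,ku,kv,kx,kz,lq,lu,lv,lx,lz,nq,nu,nx,nz,qu,qx,qz,ux,uz,vx,xz
∂2: piv[djl,djx,dkl,dkv,dkx,dkz,dlv,dlx,dlz,dvx,klq,klu,kqu,kqz,kuz,lnq,lnx,lnz,lqx,lux,lxz,nux] rk=22  ker:jlx,klv,klx,klz,kvx,lqu,lqz,luz,lvx,nqx,nqz,nuz,nxz,quz,qxz,uxz
∂3: piv[dklv,dklx,dkvx,dlvx,klqu,klqz,kluz,kquz,lnqx,lnqz,lnxz,lqxz,luxz] rk=13  ker:klvx,lquz,nqxz
b_3=(16−13)−0=3

b_3=3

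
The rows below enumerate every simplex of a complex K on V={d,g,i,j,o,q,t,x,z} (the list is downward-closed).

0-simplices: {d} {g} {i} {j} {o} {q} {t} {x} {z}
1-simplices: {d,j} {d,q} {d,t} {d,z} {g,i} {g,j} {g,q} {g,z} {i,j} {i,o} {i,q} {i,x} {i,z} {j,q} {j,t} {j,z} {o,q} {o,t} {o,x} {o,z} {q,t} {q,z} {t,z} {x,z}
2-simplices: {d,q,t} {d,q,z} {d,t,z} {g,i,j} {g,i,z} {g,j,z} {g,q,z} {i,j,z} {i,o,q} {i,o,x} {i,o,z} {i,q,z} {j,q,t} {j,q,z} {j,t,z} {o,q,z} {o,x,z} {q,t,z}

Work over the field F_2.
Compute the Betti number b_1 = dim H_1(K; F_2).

b_1=2

n_0=9 n_1=24 n_2=18  [Z2]
∂1: piv[dj,dq,dt,dz,gi,gj,io,ix] rk=8  ker:gq,gz,ij,iq,iz,jq,jt,jz,oq,ot,ox,oz,qt,qz,tz,xz
∂2: piv[dqt,dqz,dtz,gij,giz,gjz,gqz,ioq,iox,ioz,iqz,jqt,jqz,oxz] rk=14  ker:ijz,jtz,oqz,qtz
b_1=(24−8)−14=2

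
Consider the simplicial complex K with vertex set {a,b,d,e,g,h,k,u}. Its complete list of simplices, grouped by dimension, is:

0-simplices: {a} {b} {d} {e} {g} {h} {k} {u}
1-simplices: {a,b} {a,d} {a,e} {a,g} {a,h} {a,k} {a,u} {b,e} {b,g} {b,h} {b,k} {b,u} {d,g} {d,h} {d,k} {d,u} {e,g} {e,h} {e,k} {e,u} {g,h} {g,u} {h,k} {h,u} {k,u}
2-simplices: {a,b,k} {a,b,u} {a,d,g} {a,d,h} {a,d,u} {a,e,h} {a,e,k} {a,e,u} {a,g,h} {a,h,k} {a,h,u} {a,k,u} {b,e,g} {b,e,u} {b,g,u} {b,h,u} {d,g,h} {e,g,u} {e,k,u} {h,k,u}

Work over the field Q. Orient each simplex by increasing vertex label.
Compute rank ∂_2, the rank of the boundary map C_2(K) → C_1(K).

rank∂_2=16

n_0=8 n_1=25 n_2=20  [Q]
∂1: piv[ab,ad,ae,ag,ah,ak,au] rk=7  ker:be,bg,bh,bk,bu,dg,dh,dk,du,eg,eh,ek,eu,gh,gu,hk,hu,ku
∂2: piv[abk,abu,adg,adh,adu,aeh,aek,aeu,agh,ahk,ahu,aku,beg,beu,bgu,bhu] rk=16  ker:dgh,egu,eku,hku
rk∂_2=16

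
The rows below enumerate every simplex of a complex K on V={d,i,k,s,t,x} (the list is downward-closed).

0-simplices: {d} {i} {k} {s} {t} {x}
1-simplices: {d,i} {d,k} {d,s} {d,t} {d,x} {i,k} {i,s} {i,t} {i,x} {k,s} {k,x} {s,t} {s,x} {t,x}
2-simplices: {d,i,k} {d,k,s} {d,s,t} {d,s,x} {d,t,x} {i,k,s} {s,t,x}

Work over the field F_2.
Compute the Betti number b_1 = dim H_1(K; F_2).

b_1=3

n_0=6 n_1=14 n_2=7  [Z2]
∂1: piv[di,dk,ds,dt,dx] rk=5  ker:ik,is,it,ix,ks,kx,st,sx,tx
∂2: piv[dik,dks,dst,dsx,dtx,iks] rk=6  ker:stx
b_1=(14−5)−6=3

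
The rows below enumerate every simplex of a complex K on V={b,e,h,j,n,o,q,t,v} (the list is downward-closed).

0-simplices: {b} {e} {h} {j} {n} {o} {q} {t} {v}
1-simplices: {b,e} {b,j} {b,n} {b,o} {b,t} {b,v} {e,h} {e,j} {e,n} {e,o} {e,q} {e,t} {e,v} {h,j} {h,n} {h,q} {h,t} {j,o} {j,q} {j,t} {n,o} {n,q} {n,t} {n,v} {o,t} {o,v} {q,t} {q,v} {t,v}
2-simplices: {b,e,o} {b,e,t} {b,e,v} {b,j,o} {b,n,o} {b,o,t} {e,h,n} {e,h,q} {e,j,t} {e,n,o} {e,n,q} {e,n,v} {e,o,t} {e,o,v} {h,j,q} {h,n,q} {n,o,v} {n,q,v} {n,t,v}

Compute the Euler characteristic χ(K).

χ(K)=-1

n_0=9 n_1=29 n_2=19
χ=+9−29+19=-1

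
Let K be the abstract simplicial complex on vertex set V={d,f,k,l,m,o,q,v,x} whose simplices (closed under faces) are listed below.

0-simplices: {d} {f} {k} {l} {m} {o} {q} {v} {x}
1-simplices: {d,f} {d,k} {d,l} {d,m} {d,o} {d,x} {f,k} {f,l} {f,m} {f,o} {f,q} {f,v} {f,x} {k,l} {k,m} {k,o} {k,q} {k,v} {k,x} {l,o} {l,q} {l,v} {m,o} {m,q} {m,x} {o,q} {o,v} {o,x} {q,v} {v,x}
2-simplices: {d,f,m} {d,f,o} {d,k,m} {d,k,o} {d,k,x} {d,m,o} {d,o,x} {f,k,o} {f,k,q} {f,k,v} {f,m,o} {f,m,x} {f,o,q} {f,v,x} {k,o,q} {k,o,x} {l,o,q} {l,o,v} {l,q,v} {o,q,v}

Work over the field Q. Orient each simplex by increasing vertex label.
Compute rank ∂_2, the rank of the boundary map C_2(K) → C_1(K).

n_0=9 n_1=30 n_2=20  [Q]
∂1: piv[df,dk,dl,dm,do,dx,fq,fv] rk=8  ker:fk,fl,fm,fo,fx,kl,km,ko,kq,kv,kx,lo,lq,lv,mo,mq,mx,oq,ov,ox,qv,vx
∂2: piv[dfm,dfo,dkm,dko,dkx,dmo,dox,fko,fkq,fkv,fmx,foq,fvx,loq,lov,lqv] rk=16  ker:fmo,koq,kox,oqv
rk∂_2=16

rank∂_2=16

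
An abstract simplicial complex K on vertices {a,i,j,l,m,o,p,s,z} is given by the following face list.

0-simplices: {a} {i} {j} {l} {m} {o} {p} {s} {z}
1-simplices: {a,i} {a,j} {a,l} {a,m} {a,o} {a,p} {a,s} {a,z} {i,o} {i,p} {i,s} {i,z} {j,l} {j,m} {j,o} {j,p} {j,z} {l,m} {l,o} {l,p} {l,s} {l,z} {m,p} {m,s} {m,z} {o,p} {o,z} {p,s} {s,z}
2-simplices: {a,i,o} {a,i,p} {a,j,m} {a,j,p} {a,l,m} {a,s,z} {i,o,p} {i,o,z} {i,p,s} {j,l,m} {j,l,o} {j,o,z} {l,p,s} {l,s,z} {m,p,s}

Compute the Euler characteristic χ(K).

χ(K)=-5

n_0=9 n_1=29 n_2=15
χ=+9−29+15=-5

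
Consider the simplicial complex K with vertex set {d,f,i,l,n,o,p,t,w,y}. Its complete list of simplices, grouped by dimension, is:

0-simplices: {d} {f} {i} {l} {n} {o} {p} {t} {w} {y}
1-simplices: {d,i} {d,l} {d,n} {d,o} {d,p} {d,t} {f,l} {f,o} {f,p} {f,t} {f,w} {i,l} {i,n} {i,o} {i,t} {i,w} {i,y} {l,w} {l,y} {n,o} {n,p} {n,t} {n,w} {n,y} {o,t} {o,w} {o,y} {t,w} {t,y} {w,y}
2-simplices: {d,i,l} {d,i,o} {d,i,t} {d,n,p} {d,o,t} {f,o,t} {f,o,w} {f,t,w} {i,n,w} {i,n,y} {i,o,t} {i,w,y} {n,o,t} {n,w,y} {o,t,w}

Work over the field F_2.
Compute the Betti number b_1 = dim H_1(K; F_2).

n_0=10 n_1=30 n_2=15  [Z2]
∂1: piv[di,dl,dn,do,dp,dt,fl,fw,iy] rk=9  ker:fo,fp,ft,il,in,io,it,iw,lw,ly,no,np,nt,nw,ny,ot,ow,oy,tw,ty,wy
∂2: piv[dil,dio,dit,dnp,dot,fot,fow,ftw,inw,iny,iwy,not] rk=12  ker:iot,nwy,otw
b_1=(30−9)−12=9

b_1=9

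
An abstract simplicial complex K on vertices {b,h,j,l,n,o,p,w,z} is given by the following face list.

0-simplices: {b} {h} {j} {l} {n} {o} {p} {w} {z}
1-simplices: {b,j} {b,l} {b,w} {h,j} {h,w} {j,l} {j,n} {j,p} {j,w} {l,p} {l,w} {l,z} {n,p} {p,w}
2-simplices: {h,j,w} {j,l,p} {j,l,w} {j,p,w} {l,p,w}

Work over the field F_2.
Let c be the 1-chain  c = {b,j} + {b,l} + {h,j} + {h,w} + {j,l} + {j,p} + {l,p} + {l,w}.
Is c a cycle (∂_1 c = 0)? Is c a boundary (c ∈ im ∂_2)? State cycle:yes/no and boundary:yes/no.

cycle:yes boundary:no

n_0=9 n_1=14 n_2=5  [Z2]
∂1: piv[bj,bl,bw,hj,jn,jp,lz] rk=7  ker:hw,jl,jw,lp,lw,np,pw
∂2: piv[hjw,jlp,jlw,jpw] rk=4  ker:lpw
∂1c = 0
c vs im∂2: residual ≠ 0 ⇒ not boundary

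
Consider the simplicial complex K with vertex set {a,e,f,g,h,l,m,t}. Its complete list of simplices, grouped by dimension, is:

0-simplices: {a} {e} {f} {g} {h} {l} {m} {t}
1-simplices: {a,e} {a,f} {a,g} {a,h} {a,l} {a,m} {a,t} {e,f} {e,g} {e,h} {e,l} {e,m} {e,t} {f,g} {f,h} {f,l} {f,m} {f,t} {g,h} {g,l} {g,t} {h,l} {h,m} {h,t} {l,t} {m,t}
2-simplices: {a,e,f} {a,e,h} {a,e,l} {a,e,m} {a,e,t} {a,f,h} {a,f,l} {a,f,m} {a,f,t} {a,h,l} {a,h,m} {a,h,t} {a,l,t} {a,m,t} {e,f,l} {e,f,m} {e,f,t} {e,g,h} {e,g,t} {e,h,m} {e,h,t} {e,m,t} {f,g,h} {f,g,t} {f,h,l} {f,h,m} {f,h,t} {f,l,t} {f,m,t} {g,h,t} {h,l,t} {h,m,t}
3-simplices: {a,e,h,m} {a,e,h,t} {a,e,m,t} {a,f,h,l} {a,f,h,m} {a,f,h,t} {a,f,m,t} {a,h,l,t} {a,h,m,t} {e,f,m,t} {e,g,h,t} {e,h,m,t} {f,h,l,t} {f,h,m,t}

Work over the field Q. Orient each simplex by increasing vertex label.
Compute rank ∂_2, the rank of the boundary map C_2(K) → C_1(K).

rank∂_2=17

n_0=8 n_1=26 n_2=32 n_3=14  [Q]
∂1: piv[ae,af,ag,ah,al,am,at] rk=7  ker:ef,eg,eh,el,em,et,fg,fh,fl,fm,ft,gh,gl,gt,hl,hm,ht,lt,mt
∂2: piv[aef,aeh,ael,aem,aet,afh,afl,afm,aft,ahl,ahm,aht,alt,amt,egh,egt,fgh] rk=17  ker:efl,efm,eft,ehm,eht,emt,fgt,fhl,fhm,fht,flt,fmt,ght,hlt,hmt
∂3: piv[aehm,aeht,aemt,afhl,afhm,afht,afmt,ahlt,ahmt,efmt,eght,fhlt] rk=12  ker:ehmt,fhmt
rk∂_2=17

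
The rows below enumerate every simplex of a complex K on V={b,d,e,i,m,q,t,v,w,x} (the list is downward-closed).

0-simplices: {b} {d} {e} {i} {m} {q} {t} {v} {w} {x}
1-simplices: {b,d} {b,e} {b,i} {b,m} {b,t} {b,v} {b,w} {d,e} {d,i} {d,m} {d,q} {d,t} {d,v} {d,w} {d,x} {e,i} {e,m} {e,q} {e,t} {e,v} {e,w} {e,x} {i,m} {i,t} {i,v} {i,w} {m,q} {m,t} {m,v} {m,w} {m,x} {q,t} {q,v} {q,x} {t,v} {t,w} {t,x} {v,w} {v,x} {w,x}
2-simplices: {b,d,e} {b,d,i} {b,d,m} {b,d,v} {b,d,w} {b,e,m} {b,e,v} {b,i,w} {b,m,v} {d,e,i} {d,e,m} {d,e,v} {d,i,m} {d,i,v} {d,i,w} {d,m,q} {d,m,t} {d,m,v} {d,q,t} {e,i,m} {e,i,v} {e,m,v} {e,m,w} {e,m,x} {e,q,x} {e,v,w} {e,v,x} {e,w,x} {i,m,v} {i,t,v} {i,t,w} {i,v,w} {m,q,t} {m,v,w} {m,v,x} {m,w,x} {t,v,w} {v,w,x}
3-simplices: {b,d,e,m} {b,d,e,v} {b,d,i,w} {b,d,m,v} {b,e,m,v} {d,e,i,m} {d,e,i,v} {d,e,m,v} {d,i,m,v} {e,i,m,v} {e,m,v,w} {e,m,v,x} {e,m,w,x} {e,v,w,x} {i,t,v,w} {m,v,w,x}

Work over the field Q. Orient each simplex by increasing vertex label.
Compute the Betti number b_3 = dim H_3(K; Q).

n_0=10 n_1=40 n_2=38 n_3=16  [Q]
∂1: piv[bd,be,bi,bm,bt,bv,bw,dq,dx] rk=9  ker:de,di,dm,dt,dv,dw,ei,em,eq,et,ev,ew,ex,im,it,iv,iw,mq,mt,mv,mw,mx,qt,qv,qx,tv,tw,tx,vw,vx,wx
∂2: piv[bde,bdi,bdm,bdv,bdw,bem,bev,biw,bmv,dei,dim,div,dmq,dmt,dqt,emw,emx,eqx,evw,evx,ewx,itv,itw,ivw] rk=24  ker:dem,dev,diw,dmv,eim,eiv,emv,imv,mqt,mvw,mvx,mwx,tvw,vwx
∂3: piv[bdem,bdev,bdiw,bdmv,bemv,deim,deiv,dimv,emvw,emvx,emwx,evwx,itvw] rk=13  ker:demv,eimv,mvwx
b_3=(16−13)−0=3

b_3=3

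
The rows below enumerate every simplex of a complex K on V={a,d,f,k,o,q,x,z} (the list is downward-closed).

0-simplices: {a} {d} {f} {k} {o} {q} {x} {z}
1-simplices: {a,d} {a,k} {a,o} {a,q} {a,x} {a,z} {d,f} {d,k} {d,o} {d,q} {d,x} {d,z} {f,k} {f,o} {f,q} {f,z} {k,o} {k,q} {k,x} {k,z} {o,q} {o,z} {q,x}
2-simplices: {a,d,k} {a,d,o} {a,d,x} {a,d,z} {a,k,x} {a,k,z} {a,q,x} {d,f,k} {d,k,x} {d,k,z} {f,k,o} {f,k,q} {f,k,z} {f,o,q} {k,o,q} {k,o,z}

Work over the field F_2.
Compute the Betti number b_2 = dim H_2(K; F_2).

n_0=8 n_1=23 n_2=16  [Z2]
∂1: piv[ad,ak,ao,aq,ax,az,df] rk=7  ker:dk,do,dq,dx,dz,fk,fo,fq,fz,ko,kq,kx,kz,oq,oz,qx
∂2: piv[adk,ado,adx,adz,akx,akz,aqx,dfk,fko,fkq,fkz,foq,koz] rk=13  ker:dkx,dkz,koq
b_2=(16−13)−0=3

b_2=3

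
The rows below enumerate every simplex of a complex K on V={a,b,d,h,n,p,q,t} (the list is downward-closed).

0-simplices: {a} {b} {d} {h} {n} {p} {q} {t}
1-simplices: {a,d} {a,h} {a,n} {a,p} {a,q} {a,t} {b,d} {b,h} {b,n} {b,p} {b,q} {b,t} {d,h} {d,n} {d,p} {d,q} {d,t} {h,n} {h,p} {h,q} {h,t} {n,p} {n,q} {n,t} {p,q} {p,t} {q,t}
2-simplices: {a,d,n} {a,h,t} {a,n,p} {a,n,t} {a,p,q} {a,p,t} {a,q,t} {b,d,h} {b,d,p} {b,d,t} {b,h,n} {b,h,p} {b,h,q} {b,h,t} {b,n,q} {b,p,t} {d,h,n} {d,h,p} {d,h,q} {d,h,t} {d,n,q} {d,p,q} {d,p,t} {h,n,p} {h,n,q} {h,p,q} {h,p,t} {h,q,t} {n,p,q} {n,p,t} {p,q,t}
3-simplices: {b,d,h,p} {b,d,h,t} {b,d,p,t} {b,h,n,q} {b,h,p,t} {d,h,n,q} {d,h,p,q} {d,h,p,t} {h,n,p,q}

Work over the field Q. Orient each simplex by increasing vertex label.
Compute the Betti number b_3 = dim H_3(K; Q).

b_3=1

n_0=8 n_1=27 n_2=31 n_3=9  [Q]
∂1: piv[ad,ah,an,ap,aq,at,bd] rk=7  ker:bh,bn,bp,bq,bt,dh,dn,dp,dq,dt,hn,hp,hq,ht,np,nq,nt,pq,pt,qt
∂2: piv[adn,aht,anp,ant,apq,apt,aqt,bdh,bdp,bdt,bhn,bhp,bhq,bht,bnq,bpt,dhn,dhq,dpq,hnp] rk=20  ker:dhp,dht,dnq,dpt,hnq,hpq,hpt,hqt,npq,npt,pqt
∂3: piv[bdhp,bdht,bdpt,bhnq,bhpt,dhnq,dhpq,hnpq] rk=8  ker:dhpt
b_3=(9−8)−0=1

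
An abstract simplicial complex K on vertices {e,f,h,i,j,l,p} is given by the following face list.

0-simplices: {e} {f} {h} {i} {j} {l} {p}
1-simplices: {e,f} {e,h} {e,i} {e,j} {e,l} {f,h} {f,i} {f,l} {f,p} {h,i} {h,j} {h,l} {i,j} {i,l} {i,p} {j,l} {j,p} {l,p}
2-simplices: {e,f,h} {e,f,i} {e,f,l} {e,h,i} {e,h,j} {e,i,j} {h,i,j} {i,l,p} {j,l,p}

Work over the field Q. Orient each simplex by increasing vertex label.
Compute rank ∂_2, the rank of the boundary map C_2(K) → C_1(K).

rank∂_2=8

n_0=7 n_1=18 n_2=9  [Q]
∂1: piv[ef,eh,ei,ej,el,fp] rk=6  ker:fh,fi,fl,hi,hj,hl,ij,il,ip,jl,jp,lp
∂2: piv[efh,efi,efl,ehi,ehj,eij,ilp,jlp] rk=8  ker:hij
rk∂_2=8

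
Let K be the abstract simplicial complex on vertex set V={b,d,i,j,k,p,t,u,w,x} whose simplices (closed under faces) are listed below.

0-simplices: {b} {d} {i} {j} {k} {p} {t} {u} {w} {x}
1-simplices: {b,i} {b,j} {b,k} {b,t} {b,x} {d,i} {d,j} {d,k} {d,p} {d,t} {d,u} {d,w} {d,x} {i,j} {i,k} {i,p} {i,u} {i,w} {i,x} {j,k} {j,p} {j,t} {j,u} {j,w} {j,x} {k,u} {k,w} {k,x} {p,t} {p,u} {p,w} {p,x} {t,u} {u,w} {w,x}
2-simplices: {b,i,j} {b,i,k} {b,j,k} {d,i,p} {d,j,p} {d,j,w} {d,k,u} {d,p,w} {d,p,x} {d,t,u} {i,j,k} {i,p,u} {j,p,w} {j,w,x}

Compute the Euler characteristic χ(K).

n_0=10 n_1=35 n_2=14
χ=+10−35+14=-11

χ(K)=-11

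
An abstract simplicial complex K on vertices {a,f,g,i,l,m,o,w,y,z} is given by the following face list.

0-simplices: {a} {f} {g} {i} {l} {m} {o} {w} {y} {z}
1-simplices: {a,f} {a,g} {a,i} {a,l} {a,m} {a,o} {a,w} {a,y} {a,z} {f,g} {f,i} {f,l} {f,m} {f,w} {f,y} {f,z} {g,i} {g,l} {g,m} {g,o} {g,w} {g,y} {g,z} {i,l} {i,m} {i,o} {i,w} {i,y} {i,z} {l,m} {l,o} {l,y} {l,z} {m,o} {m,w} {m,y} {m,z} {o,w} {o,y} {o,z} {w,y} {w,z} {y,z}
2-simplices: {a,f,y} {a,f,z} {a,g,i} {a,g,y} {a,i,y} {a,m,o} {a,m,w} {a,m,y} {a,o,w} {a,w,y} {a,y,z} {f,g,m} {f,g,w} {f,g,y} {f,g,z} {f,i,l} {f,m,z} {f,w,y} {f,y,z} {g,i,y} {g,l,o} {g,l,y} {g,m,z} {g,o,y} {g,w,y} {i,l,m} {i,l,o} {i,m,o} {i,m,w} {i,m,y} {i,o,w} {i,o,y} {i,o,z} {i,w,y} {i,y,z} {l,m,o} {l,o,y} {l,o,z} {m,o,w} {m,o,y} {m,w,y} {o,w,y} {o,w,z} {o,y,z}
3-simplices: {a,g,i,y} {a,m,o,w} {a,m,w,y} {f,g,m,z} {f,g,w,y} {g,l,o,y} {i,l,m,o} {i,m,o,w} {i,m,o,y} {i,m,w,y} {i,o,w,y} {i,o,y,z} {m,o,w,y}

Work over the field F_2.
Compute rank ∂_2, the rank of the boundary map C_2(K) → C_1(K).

n_0=10 n_1=43 n_2=44 n_3=13  [Z2]
∂1: piv[af,ag,ai,al,am,ao,aw,ay,az] rk=9  ker:fg,fi,fl,fm,fw,fy,fz,gi,gl,gm,go,gw,gy,gz,il,im,io,iw,iy,iz,lm,lo,ly,lz,mo,mw,my,mz,ow,oy,oz,wy,wz,yz
∂2: piv[afy,afz,agi,agy,aiy,amo,amw,amy,aow,awy,ayz,fgm,fgw,fgy,fgz,fil,fmz,fwy,glo,gly,goy,ilm,ilo,imo,imw,imy,ioy,ioz,iyz,loz,owz] rk=31  ker:fyz,giy,gmz,gwy,iow,iwy,lmo,loy,mow,moy,mwy,owy,oyz
∂3: piv[agiy,amow,amwy,fgmz,fgwy,gloy,ilmo,imow,imoy,imwy,iowy,ioyz] rk=12  ker:mowy
rk∂_2=31

rank∂_2=31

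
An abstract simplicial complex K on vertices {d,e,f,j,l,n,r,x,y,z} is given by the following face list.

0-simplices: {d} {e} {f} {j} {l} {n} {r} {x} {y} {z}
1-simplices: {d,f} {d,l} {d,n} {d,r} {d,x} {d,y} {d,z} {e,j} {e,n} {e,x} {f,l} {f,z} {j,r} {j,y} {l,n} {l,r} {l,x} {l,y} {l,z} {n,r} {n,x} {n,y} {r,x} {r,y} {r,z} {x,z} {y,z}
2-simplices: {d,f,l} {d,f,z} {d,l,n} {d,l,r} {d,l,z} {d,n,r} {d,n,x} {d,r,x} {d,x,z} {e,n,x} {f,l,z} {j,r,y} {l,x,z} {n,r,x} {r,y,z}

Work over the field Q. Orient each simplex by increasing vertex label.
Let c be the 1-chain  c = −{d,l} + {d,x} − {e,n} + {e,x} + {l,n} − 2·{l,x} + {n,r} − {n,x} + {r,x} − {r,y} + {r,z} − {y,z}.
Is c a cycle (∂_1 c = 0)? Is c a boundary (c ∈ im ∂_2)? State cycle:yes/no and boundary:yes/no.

cycle:yes boundary:yes

n_0=10 n_1=27 n_2=15  [Q]
∂1: piv[df,dl,dn,dr,dx,dy,dz,ej,en] rk=9  ker:ex,fl,fz,jr,jy,ln,lr,lx,ly,lz,nr,nx,ny,rx,ry,rz,xz,yz
∂2: piv[dfl,dfz,dln,dlr,dlz,dnr,dnx,drx,dxz,enx,jry,lxz,ryz] rk=13  ker:flz,nrx
∂1c = 0
c vs im∂2: reduces to 0 ⇒ boundary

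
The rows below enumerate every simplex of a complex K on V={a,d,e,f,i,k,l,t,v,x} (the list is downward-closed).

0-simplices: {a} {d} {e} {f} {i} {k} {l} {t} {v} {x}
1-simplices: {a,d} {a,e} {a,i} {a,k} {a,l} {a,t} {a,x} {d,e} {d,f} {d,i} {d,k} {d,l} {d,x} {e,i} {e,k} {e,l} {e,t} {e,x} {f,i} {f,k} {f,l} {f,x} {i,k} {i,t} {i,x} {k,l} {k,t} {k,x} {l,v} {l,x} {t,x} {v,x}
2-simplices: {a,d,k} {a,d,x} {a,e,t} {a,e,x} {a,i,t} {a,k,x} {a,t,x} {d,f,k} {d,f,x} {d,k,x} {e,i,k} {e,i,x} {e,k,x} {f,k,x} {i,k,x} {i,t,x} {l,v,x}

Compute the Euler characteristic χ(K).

χ(K)=-5

n_0=10 n_1=32 n_2=17
χ=+10−32+17=-5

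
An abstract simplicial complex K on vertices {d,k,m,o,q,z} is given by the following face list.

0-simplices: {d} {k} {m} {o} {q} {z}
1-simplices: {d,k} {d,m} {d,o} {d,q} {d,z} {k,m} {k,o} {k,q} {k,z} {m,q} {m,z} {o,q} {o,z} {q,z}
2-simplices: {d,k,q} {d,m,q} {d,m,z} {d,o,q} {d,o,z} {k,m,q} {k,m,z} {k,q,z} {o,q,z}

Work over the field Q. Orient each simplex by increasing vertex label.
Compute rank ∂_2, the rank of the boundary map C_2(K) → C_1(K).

rank∂_2=8

n_0=6 n_1=14 n_2=9  [Q]
∂1: piv[dk,dm,do,dq,dz] rk=5  ker:km,ko,kq,kz,mq,mz,oq,oz,qz
∂2: piv[dkq,dmq,dmz,doq,doz,kmq,kmz,kqz] rk=8  ker:oqz
rk∂_2=8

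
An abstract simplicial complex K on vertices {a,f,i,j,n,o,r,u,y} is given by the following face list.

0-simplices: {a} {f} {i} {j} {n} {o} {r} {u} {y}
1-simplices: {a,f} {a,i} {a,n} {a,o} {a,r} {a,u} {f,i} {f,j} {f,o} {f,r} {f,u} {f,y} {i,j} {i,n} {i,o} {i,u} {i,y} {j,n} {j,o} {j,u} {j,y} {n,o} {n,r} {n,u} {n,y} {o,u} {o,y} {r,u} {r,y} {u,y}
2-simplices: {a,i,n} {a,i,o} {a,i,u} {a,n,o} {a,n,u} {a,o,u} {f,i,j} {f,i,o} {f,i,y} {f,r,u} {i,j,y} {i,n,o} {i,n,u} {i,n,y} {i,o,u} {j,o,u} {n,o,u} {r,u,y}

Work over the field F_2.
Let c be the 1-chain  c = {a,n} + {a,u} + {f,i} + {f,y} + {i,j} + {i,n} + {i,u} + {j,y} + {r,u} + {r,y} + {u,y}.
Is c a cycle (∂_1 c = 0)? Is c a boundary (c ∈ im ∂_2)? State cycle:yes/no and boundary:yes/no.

cycle:yes boundary:yes

n_0=9 n_1=30 n_2=18  [Z2]
∂1: piv[af,ai,an,ao,ar,au,fj,fy] rk=8  ker:fi,fo,fr,fu,ij,in,io,iu,iy,jn,jo,ju,jy,no,nr,nu,ny,ou,oy,ru,ry,uy
∂2: piv[ain,aio,aiu,ano,anu,aou,fij,fio,fiy,fru,ijy,iny,jou,ruy] rk=14  ker:ino,inu,iou,nou
∂1c = 0
c vs im∂2: reduces to 0 ⇒ boundary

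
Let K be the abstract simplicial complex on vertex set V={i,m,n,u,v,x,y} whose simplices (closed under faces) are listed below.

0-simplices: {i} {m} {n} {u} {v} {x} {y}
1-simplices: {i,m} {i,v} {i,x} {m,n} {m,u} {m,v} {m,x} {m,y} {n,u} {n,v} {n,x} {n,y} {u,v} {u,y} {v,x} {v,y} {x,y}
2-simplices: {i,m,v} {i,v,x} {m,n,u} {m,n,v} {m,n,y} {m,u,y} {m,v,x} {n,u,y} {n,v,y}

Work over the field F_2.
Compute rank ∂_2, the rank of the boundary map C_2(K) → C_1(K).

n_0=7 n_1=17 n_2=9  [Z2]
∂1: piv[im,iv,ix,mn,mu,my] rk=6  ker:mv,mx,nu,nv,nx,ny,uv,uy,vx,vy,xy
∂2: piv[imv,ivx,mnu,mnv,mny,muy,mvx,nvy] rk=8  ker:nuy
rk∂_2=8

rank∂_2=8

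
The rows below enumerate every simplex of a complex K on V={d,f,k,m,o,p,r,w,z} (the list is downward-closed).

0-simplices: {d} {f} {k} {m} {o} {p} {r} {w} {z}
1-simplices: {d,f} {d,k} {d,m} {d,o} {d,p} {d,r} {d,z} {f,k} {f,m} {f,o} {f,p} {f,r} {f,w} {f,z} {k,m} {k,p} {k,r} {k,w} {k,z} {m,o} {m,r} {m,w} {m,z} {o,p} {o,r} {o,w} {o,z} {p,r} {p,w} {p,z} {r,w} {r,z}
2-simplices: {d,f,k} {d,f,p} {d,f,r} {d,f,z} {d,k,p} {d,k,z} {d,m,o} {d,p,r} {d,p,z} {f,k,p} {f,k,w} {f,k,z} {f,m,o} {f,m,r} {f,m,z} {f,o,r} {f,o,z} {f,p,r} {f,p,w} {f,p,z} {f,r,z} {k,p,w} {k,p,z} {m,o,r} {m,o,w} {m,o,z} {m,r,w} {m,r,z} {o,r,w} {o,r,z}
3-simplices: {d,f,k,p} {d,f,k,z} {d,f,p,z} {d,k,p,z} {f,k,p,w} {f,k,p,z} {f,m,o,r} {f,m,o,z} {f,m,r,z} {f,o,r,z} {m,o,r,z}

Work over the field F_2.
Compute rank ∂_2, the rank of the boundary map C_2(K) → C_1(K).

rank∂_2=19

n_0=9 n_1=32 n_2=30 n_3=11  [Z2]
∂1: piv[df,dk,dm,do,dp,dr,dz,fw] rk=8  ker:fk,fm,fo,fp,fr,fz,km,kp,kr,kw,kz,mo,mr,mw,mz,op,or,ow,oz,pr,pw,pz,rw,rz
∂2: piv[dfk,dfp,dfr,dfz,dkp,dkz,dmo,dpr,dpz,fkw,fmo,fmr,fmz,for,foz,fpw,frz,mow,mrw] rk=19  ker:fkp,fkz,fpr,fpz,kpw,kpz,mor,moz,mrz,orw,orz
∂3: piv[dfkp,dfkz,dfpz,dkpz,fkpw,fmor,fmoz,fmrz,forz] rk=9  ker:fkpz,morz
rk∂_2=19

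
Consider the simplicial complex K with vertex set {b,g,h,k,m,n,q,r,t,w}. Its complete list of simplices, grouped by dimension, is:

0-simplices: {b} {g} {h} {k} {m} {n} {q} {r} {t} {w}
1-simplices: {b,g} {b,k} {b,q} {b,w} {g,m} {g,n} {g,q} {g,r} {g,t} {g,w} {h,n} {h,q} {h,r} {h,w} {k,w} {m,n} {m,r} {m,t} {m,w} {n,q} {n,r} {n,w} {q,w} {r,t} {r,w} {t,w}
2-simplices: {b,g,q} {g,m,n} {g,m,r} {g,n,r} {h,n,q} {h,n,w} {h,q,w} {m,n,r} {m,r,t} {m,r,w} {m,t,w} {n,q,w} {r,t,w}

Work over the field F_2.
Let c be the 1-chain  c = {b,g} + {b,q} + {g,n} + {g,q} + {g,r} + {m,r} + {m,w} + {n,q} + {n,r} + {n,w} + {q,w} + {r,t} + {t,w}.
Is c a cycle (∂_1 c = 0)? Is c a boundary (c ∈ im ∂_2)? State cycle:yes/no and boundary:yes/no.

n_0=10 n_1=26 n_2=13  [Z2]
∂1: piv[bg,bk,bq,bw,gm,gn,gr,gt,hn] rk=9  ker:gq,gw,hq,hr,hw,kw,mn,mr,mt,mw,nq,nr,nw,qw,rt,rw,tw
∂2: piv[bgq,gmn,gmr,gnr,hnq,hnw,hqw,mrt,mrw,mtw] rk=10  ker:mnr,nqw,rtw
∂1c = 0
c vs im∂2: reduces to 0 ⇒ boundary

cycle:yes boundary:yes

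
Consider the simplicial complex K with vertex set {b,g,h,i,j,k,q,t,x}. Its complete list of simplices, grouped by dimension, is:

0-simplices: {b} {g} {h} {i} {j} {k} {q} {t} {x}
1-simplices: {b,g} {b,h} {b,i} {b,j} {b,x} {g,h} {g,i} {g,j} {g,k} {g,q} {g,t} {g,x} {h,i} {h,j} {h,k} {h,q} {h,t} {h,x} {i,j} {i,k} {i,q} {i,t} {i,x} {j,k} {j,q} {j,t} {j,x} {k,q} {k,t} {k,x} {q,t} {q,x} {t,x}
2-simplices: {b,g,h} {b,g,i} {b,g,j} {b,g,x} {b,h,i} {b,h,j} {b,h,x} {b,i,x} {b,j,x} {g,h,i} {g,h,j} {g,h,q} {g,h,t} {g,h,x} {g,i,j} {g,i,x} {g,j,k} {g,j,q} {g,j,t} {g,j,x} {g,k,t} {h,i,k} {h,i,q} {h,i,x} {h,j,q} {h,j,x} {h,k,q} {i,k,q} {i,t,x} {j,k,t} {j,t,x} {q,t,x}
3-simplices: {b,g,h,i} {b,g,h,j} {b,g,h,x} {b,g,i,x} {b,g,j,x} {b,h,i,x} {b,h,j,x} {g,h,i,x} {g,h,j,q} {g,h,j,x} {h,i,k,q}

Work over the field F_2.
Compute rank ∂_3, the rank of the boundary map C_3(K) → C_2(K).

n_0=9 n_1=33 n_2=32 n_3=11  [Z2]
∂1: piv[bg,bh,bi,bj,bx,gk,gq,gt] rk=8  ker:gh,gi,gj,gx,hi,hj,hk,hq,ht,hx,ij,ik,iq,it,ix,jk,jq,jt,jx,kq,kt,kx,qt,qx,tx
∂2: piv[bgh,bgi,bgj,bgx,bhi,bhj,bhx,bix,bjx,ghq,ght,gij,gjk,gjq,gjt,gkt,hik,hiq,hkq,itx,jtx,qtx] rk=22  ker:ghi,ghj,ghx,gix,gjx,hix,hjq,hjx,ikq,jkt
∂3: piv[bghi,bghj,bghx,bgix,bgjx,bhix,bhjx,ghjq,hikq] rk=9  ker:ghix,ghjx
rk∂_3=9

rank∂_3=9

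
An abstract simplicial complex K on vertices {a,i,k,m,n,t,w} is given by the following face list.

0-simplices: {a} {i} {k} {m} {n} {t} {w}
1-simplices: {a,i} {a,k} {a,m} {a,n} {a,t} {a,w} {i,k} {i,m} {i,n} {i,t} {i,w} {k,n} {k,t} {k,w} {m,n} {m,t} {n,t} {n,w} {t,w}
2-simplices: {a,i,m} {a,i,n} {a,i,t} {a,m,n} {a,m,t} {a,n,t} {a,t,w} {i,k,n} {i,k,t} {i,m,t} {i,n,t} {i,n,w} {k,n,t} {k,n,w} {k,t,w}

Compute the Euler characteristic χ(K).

χ(K)=3

n_0=7 n_1=19 n_2=15
χ=+7−19+15=3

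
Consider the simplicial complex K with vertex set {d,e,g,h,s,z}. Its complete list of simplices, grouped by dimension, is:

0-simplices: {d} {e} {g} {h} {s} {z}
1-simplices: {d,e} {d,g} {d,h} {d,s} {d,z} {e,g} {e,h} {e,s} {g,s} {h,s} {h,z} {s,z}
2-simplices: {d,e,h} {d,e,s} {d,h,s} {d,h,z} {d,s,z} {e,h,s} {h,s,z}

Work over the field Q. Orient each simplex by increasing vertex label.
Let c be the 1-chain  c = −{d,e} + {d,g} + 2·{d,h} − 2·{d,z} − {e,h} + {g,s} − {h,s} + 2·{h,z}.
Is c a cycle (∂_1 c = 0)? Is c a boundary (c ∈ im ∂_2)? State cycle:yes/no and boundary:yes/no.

cycle:yes boundary:no

n_0=6 n_1=12 n_2=7  [Q]
∂1: piv[de,dg,dh,ds,dz] rk=5  ker:eg,eh,es,gs,hs,hz,sz
∂2: piv[deh,des,dhs,dhz,dsz] rk=5  ker:ehs,hsz
∂1c = 0
c vs im∂2: residual ≠ 0 ⇒ not boundary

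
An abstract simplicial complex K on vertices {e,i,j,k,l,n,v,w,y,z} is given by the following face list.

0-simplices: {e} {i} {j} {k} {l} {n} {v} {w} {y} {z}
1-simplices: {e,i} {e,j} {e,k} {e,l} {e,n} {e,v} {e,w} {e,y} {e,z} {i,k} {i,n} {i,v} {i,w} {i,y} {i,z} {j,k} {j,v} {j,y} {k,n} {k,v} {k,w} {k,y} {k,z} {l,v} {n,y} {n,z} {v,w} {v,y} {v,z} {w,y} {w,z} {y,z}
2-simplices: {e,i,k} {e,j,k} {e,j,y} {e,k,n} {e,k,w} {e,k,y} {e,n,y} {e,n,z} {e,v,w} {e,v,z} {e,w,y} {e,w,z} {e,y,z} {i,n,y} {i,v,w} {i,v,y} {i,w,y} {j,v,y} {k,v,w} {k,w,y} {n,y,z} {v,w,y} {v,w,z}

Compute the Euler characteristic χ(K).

χ(K)=1

n_0=10 n_1=32 n_2=23
χ=+10−32+23=1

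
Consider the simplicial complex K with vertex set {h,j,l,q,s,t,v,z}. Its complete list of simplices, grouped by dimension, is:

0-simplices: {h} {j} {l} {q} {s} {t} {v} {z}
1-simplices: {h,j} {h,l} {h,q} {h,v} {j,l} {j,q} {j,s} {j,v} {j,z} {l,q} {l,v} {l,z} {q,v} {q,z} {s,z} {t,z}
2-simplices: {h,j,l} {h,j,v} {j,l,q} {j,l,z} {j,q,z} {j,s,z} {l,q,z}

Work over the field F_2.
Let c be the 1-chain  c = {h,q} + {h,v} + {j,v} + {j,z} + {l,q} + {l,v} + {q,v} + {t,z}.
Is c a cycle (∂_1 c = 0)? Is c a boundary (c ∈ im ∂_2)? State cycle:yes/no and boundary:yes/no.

n_0=8 n_1=16 n_2=7  [Z2]
∂1: piv[hj,hl,hq,hv,js,jz,tz] rk=7  ker:jl,jq,jv,lq,lv,lz,qv,qz,sz
∂2: piv[hjl,hjv,jlq,jlz,jqz,jsz] rk=6  ker:lqz
∂1c = {q} + {t}

cycle:no boundary:no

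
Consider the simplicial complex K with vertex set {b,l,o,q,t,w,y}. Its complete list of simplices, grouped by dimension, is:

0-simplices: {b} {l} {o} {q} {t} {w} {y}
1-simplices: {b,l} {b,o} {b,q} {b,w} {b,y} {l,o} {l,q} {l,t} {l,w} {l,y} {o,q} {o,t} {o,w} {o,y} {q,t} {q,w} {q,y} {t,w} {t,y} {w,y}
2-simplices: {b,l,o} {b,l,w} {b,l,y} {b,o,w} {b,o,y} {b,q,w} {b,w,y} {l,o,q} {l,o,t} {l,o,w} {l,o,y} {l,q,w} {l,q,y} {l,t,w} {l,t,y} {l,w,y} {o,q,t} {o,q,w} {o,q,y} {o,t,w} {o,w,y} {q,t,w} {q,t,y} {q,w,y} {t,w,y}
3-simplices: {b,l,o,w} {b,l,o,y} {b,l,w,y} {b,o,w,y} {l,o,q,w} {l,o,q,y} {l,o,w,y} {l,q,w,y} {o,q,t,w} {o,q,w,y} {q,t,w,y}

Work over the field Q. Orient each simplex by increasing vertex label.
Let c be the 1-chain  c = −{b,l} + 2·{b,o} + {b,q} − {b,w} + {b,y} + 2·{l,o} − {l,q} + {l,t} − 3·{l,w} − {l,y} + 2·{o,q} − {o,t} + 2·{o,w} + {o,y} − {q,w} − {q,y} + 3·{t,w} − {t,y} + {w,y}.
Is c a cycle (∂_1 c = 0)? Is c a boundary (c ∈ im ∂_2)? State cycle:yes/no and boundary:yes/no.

cycle:no boundary:no

n_0=7 n_1=20 n_2=25 n_3=11  [Q]
∂1: piv[bl,bo,bq,bw,by,lt] rk=6  ker:lo,lq,lw,ly,oq,ot,ow,oy,qt,qw,qy,tw,ty,wy
∂2: piv[blo,blw,bly,bow,boy,bqw,bwy,loq,lot,lqw,lqy,ltw,lty,oqt] rk=14  ker:low,loy,lwy,oqw,oqy,otw,owy,qtw,qty,qwy,twy
∂3: piv[blow,bloy,blwy,bowy,loqw,loqy,lqwy,oqtw,qtwy] rk=9  ker:lowy,oqwy
∂1c = −2·{b} + {l} + 4·{q} − 2·{t} − {w}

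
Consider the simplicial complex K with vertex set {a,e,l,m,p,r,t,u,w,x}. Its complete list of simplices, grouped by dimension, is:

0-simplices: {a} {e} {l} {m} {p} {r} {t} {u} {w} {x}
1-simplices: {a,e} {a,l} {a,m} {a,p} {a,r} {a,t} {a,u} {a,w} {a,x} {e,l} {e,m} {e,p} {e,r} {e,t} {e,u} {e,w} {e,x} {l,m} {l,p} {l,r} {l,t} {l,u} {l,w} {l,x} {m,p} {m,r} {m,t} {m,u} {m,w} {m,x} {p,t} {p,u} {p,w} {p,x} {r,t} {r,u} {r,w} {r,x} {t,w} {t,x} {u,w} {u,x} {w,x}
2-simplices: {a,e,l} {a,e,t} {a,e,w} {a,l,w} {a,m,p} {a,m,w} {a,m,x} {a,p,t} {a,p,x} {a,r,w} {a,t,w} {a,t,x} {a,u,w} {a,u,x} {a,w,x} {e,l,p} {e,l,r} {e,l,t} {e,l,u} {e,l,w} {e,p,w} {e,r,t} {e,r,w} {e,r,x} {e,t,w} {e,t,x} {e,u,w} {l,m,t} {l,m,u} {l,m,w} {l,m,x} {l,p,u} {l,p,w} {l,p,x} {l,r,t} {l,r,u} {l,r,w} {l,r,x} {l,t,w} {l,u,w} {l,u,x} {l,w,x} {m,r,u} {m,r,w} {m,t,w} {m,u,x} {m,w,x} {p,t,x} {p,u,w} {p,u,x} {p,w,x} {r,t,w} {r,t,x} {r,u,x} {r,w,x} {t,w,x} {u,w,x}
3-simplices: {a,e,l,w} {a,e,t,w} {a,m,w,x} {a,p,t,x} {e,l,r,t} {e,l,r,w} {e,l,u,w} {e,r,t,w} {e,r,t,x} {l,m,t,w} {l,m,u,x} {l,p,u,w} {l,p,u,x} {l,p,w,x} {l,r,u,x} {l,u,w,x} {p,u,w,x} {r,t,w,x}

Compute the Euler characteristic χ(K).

n_0=10 n_1=43 n_2=57 n_3=18
χ=+10−43+57−18=6

χ(K)=6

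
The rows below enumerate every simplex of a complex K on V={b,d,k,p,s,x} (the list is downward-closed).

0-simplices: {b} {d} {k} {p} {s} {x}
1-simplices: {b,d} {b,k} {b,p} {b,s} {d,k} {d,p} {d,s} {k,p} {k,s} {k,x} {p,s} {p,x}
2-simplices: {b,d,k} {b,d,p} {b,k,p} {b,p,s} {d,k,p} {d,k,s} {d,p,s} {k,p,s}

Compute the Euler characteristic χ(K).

χ(K)=2

n_0=6 n_1=12 n_2=8
χ=+6−12+8=2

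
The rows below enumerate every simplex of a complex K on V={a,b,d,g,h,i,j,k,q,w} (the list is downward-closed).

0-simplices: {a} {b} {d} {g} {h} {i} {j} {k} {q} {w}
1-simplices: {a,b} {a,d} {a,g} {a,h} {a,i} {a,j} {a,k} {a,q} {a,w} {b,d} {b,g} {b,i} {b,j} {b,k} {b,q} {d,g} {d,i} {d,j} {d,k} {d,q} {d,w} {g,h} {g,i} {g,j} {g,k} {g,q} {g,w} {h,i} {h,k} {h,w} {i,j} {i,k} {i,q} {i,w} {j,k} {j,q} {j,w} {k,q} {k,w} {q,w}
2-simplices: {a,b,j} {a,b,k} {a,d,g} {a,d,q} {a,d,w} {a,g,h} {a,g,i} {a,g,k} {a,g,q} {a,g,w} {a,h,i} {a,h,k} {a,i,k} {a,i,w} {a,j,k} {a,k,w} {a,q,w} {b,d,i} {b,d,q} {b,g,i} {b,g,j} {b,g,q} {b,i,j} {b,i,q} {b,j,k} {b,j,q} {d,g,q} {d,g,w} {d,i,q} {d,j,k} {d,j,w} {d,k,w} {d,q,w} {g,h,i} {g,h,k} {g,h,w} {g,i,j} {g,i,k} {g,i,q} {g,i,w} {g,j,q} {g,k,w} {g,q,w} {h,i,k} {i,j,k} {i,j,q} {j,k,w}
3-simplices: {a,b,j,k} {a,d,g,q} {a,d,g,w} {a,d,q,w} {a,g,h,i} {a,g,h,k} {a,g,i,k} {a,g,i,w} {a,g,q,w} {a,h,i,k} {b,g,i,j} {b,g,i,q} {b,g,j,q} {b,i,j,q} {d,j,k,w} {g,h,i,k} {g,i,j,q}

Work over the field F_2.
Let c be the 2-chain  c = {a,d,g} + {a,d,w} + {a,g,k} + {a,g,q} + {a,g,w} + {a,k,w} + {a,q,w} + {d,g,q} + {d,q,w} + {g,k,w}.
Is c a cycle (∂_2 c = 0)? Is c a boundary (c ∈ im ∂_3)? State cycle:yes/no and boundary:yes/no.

n_0=10 n_1=40 n_2=47 n_3=17  [Z2]
∂1: piv[ab,ad,ag,ah,ai,aj,ak,aq,aw] rk=9  ker:bd,bg,bi,bj,bk,bq,dg,di,dj,dk,dq,dw,gh,gi,gj,gk,gq,gw,hi,hk,hw,ij,ik,iq,iw,jk,jq,jw,kq,kw,qw
∂2: piv[abj,abk,adg,adq,adw,agh,agi,agk,agq,agw,ahi,ahk,aik,aiw,ajk,akw,aqw,bdi,bdq,bgi,bgj,bgq,bij,biq,bjq,djk,djw,dkw,ghw,ijk] rk=30  ker:bjk,dgq,dgw,diq,dqw,ghi,ghk,gij,gik,giq,giw,gjq,gkw,gqw,hik,ijq,jkw
∂3: piv[abjk,adgq,adgw,adqw,aghi,aghk,agik,agiw,agqw,ahik,bgij,bgiq,bgjq,bijq,djkw] rk=15  ker:ghik,gijq
∂2c = 0
c vs im∂3: residual ≠ 0 ⇒ not boundary

cycle:yes boundary:no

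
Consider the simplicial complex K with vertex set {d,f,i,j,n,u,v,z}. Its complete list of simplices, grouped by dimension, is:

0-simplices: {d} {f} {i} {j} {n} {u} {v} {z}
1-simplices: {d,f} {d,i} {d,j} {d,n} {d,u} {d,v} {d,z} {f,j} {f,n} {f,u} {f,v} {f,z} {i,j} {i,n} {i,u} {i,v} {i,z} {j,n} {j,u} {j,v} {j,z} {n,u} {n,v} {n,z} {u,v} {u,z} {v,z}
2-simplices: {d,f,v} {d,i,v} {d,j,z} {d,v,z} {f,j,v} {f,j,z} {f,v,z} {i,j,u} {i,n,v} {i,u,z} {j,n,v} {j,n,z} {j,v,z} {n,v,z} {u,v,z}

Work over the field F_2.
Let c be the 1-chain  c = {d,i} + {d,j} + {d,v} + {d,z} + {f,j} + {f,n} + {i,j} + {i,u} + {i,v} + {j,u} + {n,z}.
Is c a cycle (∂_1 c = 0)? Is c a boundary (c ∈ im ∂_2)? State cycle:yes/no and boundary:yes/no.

n_0=8 n_1=27 n_2=15  [Z2]
∂1: piv[df,di,dj,dn,du,dv,dz] rk=7  ker:fj,fn,fu,fv,fz,ij,in,iu,iv,iz,jn,ju,jv,jz,nu,nv,nz,uv,uz,vz
∂2: piv[dfv,div,djz,dvz,fjv,fjz,fvz,iju,inv,iuz,jnv,jnz,uvz] rk=13  ker:jvz,nvz
∂1c = 0
c vs im∂2: residual ≠ 0 ⇒ not boundary

cycle:yes boundary:no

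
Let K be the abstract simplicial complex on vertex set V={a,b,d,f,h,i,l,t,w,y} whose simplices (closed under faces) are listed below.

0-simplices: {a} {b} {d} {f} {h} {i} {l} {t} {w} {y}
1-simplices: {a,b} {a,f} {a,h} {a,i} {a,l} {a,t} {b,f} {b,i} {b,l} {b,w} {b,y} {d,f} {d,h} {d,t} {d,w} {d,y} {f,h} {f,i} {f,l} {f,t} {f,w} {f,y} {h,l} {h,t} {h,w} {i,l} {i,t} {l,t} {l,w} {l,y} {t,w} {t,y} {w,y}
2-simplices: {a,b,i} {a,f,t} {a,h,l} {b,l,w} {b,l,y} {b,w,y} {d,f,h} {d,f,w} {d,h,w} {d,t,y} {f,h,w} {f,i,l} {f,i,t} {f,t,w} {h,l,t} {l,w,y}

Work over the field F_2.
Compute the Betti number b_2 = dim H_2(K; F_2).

n_0=10 n_1=33 n_2=16  [Z2]
∂1: piv[ab,af,ah,ai,al,at,bw,by,df] rk=9  ker:bf,bi,bl,dh,dt,dw,dy,fh,fi,fl,ft,fw,fy,hl,ht,hw,il,it,lt,lw,ly,tw,ty,wy
∂2: piv[abi,aft,ahl,blw,bly,bwy,dfh,dfw,dhw,dty,fil,fit,ftw,hlt] rk=14  ker:fhw,lwy
b_2=(16−14)−0=2

b_2=2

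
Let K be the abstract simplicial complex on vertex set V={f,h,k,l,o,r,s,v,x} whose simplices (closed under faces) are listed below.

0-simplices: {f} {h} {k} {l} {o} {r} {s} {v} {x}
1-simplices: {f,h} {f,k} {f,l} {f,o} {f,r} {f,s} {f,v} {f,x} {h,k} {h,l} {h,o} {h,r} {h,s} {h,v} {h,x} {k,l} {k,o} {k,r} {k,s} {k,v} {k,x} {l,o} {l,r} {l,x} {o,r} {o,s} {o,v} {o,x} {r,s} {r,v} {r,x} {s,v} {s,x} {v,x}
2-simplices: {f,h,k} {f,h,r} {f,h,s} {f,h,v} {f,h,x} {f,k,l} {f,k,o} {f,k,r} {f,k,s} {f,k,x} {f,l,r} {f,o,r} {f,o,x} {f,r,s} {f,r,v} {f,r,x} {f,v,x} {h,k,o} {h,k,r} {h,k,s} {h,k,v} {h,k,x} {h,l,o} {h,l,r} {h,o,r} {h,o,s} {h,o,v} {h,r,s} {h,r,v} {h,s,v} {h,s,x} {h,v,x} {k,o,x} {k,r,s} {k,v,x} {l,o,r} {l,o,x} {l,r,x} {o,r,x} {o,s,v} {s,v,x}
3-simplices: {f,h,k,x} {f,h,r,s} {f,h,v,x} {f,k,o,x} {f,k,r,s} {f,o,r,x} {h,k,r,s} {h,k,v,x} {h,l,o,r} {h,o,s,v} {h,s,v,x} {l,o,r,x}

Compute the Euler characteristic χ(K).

χ(K)=4

n_0=9 n_1=34 n_2=41 n_3=12
χ=+9−34+41−12=4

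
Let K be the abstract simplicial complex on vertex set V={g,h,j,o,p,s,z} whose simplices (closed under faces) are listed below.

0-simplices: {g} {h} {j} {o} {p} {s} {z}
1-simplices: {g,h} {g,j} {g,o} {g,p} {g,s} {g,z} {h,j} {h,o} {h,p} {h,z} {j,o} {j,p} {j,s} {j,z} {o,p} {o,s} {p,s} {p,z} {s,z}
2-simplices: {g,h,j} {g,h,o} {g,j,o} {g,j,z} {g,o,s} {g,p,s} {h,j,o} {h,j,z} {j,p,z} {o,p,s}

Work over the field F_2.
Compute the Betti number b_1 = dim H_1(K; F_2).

n_0=7 n_1=19 n_2=10  [Z2]
∂1: piv[gh,gj,go,gp,gs,gz] rk=6  ker:hj,ho,hp,hz,jo,jp,js,jz,op,os,ps,pz,sz
∂2: piv[ghj,gho,gjo,gjz,gos,gps,hjz,jpz,ops] rk=9  ker:hjo
b_1=(19−6)−9=4

b_1=4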